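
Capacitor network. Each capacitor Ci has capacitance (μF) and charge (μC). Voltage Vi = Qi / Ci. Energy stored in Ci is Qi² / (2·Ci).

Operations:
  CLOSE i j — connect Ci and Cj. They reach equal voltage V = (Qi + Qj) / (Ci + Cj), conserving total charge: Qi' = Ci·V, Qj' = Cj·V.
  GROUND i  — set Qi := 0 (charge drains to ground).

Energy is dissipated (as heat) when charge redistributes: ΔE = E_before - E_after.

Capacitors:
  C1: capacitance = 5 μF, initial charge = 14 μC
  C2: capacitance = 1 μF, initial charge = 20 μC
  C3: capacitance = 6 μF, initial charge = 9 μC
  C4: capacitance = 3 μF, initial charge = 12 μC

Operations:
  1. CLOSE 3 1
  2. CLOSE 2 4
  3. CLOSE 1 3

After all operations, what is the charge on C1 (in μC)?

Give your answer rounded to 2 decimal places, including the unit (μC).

Answer: 10.45 μC

Derivation:
Initial: C1(5μF, Q=14μC, V=2.80V), C2(1μF, Q=20μC, V=20.00V), C3(6μF, Q=9μC, V=1.50V), C4(3μF, Q=12μC, V=4.00V)
Op 1: CLOSE 3-1: Q_total=23.00, C_total=11.00, V=2.09; Q3=12.55, Q1=10.45; dissipated=2.305
Op 2: CLOSE 2-4: Q_total=32.00, C_total=4.00, V=8.00; Q2=8.00, Q4=24.00; dissipated=96.000
Op 3: CLOSE 1-3: Q_total=23.00, C_total=11.00, V=2.09; Q1=10.45, Q3=12.55; dissipated=0.000
Final charges: Q1=10.45, Q2=8.00, Q3=12.55, Q4=24.00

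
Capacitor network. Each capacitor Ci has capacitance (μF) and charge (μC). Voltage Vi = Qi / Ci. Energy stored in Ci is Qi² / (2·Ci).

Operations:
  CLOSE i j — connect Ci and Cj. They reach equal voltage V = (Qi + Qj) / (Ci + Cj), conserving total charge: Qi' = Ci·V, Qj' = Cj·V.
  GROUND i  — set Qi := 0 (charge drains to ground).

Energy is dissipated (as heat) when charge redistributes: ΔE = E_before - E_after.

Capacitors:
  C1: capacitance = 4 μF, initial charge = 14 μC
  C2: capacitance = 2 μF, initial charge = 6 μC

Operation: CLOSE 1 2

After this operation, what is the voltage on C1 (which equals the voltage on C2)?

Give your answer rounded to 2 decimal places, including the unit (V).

Initial: C1(4μF, Q=14μC, V=3.50V), C2(2μF, Q=6μC, V=3.00V)
Op 1: CLOSE 1-2: Q_total=20.00, C_total=6.00, V=3.33; Q1=13.33, Q2=6.67; dissipated=0.167

Answer: 3.33 V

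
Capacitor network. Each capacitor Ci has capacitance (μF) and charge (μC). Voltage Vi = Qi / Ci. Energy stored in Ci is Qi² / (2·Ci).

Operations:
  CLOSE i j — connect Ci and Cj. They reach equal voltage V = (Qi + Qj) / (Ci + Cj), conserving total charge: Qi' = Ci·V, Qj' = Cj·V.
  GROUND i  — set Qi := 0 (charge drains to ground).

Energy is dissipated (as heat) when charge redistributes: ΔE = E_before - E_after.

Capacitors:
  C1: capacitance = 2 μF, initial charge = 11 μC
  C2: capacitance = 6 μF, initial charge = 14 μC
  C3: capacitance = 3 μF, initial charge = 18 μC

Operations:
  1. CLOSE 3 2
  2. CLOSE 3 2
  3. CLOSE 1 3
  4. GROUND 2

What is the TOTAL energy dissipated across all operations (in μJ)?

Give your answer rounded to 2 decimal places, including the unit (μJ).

Initial: C1(2μF, Q=11μC, V=5.50V), C2(6μF, Q=14μC, V=2.33V), C3(3μF, Q=18μC, V=6.00V)
Op 1: CLOSE 3-2: Q_total=32.00, C_total=9.00, V=3.56; Q3=10.67, Q2=21.33; dissipated=13.444
Op 2: CLOSE 3-2: Q_total=32.00, C_total=9.00, V=3.56; Q3=10.67, Q2=21.33; dissipated=0.000
Op 3: CLOSE 1-3: Q_total=21.67, C_total=5.00, V=4.33; Q1=8.67, Q3=13.00; dissipated=2.269
Op 4: GROUND 2: Q2=0; energy lost=37.926
Total dissipated: 53.639 μJ

Answer: 53.64 μJ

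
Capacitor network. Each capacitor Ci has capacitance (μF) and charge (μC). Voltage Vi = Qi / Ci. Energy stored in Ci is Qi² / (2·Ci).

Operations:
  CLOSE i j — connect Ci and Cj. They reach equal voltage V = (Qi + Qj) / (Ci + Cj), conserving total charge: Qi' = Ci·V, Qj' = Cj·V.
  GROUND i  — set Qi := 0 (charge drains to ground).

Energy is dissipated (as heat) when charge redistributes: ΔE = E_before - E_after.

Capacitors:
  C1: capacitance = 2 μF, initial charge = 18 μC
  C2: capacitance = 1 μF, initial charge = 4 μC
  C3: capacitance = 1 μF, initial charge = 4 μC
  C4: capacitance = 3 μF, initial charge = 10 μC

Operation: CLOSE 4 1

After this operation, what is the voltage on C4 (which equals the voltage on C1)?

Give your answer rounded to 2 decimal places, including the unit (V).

Answer: 5.60 V

Derivation:
Initial: C1(2μF, Q=18μC, V=9.00V), C2(1μF, Q=4μC, V=4.00V), C3(1μF, Q=4μC, V=4.00V), C4(3μF, Q=10μC, V=3.33V)
Op 1: CLOSE 4-1: Q_total=28.00, C_total=5.00, V=5.60; Q4=16.80, Q1=11.20; dissipated=19.267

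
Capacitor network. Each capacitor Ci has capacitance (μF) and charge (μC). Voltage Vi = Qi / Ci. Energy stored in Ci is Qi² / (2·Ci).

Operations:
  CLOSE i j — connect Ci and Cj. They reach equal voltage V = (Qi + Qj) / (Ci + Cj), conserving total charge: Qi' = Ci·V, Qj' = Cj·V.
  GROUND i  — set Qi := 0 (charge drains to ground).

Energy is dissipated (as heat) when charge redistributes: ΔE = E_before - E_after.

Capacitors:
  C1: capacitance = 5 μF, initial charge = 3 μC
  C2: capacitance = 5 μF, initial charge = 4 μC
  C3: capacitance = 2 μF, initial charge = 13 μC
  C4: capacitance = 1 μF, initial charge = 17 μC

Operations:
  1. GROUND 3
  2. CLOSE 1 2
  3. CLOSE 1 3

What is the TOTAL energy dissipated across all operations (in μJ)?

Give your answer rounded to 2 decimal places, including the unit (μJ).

Initial: C1(5μF, Q=3μC, V=0.60V), C2(5μF, Q=4μC, V=0.80V), C3(2μF, Q=13μC, V=6.50V), C4(1μF, Q=17μC, V=17.00V)
Op 1: GROUND 3: Q3=0; energy lost=42.250
Op 2: CLOSE 1-2: Q_total=7.00, C_total=10.00, V=0.70; Q1=3.50, Q2=3.50; dissipated=0.050
Op 3: CLOSE 1-3: Q_total=3.50, C_total=7.00, V=0.50; Q1=2.50, Q3=1.00; dissipated=0.350
Total dissipated: 42.650 μJ

Answer: 42.65 μJ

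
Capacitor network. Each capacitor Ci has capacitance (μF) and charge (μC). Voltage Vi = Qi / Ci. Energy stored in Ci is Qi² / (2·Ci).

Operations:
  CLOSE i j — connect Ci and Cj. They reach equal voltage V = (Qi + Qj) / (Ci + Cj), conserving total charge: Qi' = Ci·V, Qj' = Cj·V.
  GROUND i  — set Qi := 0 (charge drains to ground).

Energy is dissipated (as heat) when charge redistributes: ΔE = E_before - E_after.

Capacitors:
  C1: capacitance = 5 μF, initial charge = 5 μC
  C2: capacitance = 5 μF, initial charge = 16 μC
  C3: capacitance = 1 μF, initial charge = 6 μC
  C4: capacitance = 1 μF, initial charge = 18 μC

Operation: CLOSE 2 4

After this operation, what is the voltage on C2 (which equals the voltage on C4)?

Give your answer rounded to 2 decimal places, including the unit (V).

Initial: C1(5μF, Q=5μC, V=1.00V), C2(5μF, Q=16μC, V=3.20V), C3(1μF, Q=6μC, V=6.00V), C4(1μF, Q=18μC, V=18.00V)
Op 1: CLOSE 2-4: Q_total=34.00, C_total=6.00, V=5.67; Q2=28.33, Q4=5.67; dissipated=91.267

Answer: 5.67 V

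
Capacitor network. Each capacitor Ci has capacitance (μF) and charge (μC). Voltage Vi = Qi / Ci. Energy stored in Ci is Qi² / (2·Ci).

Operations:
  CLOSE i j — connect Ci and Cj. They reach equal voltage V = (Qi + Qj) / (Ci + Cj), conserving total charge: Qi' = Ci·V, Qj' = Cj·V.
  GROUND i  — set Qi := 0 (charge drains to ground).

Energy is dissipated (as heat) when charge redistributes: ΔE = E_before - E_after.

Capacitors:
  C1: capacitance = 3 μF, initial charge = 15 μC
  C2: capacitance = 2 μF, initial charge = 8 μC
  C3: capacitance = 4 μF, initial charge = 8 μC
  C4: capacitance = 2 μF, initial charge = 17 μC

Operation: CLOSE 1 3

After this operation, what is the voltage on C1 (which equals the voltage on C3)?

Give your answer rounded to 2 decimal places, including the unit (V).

Answer: 3.29 V

Derivation:
Initial: C1(3μF, Q=15μC, V=5.00V), C2(2μF, Q=8μC, V=4.00V), C3(4μF, Q=8μC, V=2.00V), C4(2μF, Q=17μC, V=8.50V)
Op 1: CLOSE 1-3: Q_total=23.00, C_total=7.00, V=3.29; Q1=9.86, Q3=13.14; dissipated=7.714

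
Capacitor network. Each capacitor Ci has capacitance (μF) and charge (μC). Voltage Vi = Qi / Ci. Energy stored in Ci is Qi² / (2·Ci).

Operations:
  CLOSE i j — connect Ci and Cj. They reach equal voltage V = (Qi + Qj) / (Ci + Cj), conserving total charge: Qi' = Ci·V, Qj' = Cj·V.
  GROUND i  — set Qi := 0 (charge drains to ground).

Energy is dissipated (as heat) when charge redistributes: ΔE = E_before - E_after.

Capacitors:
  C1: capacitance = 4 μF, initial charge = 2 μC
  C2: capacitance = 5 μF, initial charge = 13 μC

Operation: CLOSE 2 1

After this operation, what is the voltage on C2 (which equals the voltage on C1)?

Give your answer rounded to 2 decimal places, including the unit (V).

Answer: 1.67 V

Derivation:
Initial: C1(4μF, Q=2μC, V=0.50V), C2(5μF, Q=13μC, V=2.60V)
Op 1: CLOSE 2-1: Q_total=15.00, C_total=9.00, V=1.67; Q2=8.33, Q1=6.67; dissipated=4.900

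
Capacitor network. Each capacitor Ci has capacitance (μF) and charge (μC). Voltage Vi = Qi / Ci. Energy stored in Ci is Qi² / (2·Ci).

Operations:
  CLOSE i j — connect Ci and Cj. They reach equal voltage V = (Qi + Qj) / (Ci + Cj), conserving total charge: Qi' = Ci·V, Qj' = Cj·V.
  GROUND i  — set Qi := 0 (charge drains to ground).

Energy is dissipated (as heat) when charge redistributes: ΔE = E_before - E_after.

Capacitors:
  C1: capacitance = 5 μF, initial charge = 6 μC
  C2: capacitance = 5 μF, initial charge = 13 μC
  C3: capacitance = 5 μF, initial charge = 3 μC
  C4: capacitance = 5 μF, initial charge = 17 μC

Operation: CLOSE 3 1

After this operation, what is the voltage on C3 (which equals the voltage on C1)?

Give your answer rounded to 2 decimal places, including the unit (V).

Answer: 0.90 V

Derivation:
Initial: C1(5μF, Q=6μC, V=1.20V), C2(5μF, Q=13μC, V=2.60V), C3(5μF, Q=3μC, V=0.60V), C4(5μF, Q=17μC, V=3.40V)
Op 1: CLOSE 3-1: Q_total=9.00, C_total=10.00, V=0.90; Q3=4.50, Q1=4.50; dissipated=0.450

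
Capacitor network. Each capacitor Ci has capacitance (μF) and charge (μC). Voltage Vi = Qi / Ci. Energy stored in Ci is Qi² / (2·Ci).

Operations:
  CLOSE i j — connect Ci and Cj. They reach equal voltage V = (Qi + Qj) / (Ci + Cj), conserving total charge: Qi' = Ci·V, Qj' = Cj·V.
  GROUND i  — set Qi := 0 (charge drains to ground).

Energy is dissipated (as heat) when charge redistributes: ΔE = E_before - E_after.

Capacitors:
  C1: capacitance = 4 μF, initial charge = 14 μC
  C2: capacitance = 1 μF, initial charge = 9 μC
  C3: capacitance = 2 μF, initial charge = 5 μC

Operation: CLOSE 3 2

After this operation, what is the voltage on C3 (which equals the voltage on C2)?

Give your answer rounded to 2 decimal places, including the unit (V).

Answer: 4.67 V

Derivation:
Initial: C1(4μF, Q=14μC, V=3.50V), C2(1μF, Q=9μC, V=9.00V), C3(2μF, Q=5μC, V=2.50V)
Op 1: CLOSE 3-2: Q_total=14.00, C_total=3.00, V=4.67; Q3=9.33, Q2=4.67; dissipated=14.083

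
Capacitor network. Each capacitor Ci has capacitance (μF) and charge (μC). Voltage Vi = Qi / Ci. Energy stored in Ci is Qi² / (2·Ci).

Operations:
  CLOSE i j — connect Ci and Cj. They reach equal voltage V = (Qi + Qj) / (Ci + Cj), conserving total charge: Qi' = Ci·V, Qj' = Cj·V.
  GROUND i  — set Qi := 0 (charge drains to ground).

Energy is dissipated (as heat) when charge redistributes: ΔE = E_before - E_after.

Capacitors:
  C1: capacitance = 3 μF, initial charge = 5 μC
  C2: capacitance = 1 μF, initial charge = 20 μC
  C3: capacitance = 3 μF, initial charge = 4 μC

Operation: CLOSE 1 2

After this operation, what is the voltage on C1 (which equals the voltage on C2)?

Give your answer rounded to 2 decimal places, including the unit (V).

Initial: C1(3μF, Q=5μC, V=1.67V), C2(1μF, Q=20μC, V=20.00V), C3(3μF, Q=4μC, V=1.33V)
Op 1: CLOSE 1-2: Q_total=25.00, C_total=4.00, V=6.25; Q1=18.75, Q2=6.25; dissipated=126.042

Answer: 6.25 V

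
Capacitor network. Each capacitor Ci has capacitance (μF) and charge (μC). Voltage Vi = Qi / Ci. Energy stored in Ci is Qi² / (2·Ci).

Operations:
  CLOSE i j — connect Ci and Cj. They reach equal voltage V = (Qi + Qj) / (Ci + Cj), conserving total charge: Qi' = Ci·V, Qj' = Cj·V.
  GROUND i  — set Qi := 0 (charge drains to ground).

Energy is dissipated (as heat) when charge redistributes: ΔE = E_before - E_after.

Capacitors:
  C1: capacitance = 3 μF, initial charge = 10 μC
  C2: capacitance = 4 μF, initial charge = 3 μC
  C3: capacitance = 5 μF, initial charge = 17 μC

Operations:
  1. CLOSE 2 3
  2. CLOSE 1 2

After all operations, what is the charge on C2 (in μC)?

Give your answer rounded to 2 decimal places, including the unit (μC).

Initial: C1(3μF, Q=10μC, V=3.33V), C2(4μF, Q=3μC, V=0.75V), C3(5μF, Q=17μC, V=3.40V)
Op 1: CLOSE 2-3: Q_total=20.00, C_total=9.00, V=2.22; Q2=8.89, Q3=11.11; dissipated=7.803
Op 2: CLOSE 1-2: Q_total=18.89, C_total=7.00, V=2.70; Q1=8.10, Q2=10.79; dissipated=1.058
Final charges: Q1=8.10, Q2=10.79, Q3=11.11

Answer: 10.79 μC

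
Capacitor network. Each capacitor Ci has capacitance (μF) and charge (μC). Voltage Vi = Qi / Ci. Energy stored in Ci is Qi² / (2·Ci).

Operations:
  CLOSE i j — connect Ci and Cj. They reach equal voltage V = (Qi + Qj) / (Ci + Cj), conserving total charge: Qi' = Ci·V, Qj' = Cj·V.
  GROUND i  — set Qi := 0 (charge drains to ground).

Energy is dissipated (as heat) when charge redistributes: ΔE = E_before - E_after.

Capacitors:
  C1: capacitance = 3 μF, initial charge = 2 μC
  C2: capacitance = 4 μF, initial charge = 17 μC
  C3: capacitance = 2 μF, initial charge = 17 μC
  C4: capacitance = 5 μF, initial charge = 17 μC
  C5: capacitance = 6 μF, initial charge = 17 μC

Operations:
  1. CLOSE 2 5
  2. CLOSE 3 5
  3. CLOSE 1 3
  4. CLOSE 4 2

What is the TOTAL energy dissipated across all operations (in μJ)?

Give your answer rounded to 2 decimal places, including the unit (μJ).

Answer: 31.56 μJ

Derivation:
Initial: C1(3μF, Q=2μC, V=0.67V), C2(4μF, Q=17μC, V=4.25V), C3(2μF, Q=17μC, V=8.50V), C4(5μF, Q=17μC, V=3.40V), C5(6μF, Q=17μC, V=2.83V)
Op 1: CLOSE 2-5: Q_total=34.00, C_total=10.00, V=3.40; Q2=13.60, Q5=20.40; dissipated=2.408
Op 2: CLOSE 3-5: Q_total=37.40, C_total=8.00, V=4.67; Q3=9.35, Q5=28.05; dissipated=19.508
Op 3: CLOSE 1-3: Q_total=11.35, C_total=5.00, V=2.27; Q1=6.81, Q3=4.54; dissipated=9.640
Op 4: CLOSE 4-2: Q_total=30.60, C_total=9.00, V=3.40; Q4=17.00, Q2=13.60; dissipated=0.000
Total dissipated: 31.556 μJ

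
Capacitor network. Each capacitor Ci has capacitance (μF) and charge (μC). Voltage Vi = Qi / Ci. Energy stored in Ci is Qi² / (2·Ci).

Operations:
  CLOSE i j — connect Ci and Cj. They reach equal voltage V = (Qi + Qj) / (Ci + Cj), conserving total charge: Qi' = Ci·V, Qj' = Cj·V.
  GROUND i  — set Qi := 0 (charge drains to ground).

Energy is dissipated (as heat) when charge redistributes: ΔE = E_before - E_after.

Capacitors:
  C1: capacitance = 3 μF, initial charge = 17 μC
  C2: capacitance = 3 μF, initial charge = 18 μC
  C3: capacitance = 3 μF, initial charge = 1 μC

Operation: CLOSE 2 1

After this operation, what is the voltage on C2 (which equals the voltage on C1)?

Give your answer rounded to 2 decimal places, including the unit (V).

Answer: 5.83 V

Derivation:
Initial: C1(3μF, Q=17μC, V=5.67V), C2(3μF, Q=18μC, V=6.00V), C3(3μF, Q=1μC, V=0.33V)
Op 1: CLOSE 2-1: Q_total=35.00, C_total=6.00, V=5.83; Q2=17.50, Q1=17.50; dissipated=0.083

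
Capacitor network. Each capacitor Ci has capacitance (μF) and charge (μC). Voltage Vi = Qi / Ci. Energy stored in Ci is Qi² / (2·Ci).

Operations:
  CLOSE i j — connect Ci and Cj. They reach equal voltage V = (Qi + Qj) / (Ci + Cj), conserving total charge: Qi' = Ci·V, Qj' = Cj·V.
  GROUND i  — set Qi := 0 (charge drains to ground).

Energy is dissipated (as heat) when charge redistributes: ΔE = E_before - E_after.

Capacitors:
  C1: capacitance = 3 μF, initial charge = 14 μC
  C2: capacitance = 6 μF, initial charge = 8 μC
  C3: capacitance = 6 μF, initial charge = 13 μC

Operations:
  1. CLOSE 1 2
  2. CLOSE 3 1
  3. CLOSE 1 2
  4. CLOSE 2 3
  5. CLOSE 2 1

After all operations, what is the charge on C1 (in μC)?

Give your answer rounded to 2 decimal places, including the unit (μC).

Initial: C1(3μF, Q=14μC, V=4.67V), C2(6μF, Q=8μC, V=1.33V), C3(6μF, Q=13μC, V=2.17V)
Op 1: CLOSE 1-2: Q_total=22.00, C_total=9.00, V=2.44; Q1=7.33, Q2=14.67; dissipated=11.111
Op 2: CLOSE 3-1: Q_total=20.33, C_total=9.00, V=2.26; Q3=13.56, Q1=6.78; dissipated=0.077
Op 3: CLOSE 1-2: Q_total=21.44, C_total=9.00, V=2.38; Q1=7.15, Q2=14.30; dissipated=0.034
Op 4: CLOSE 2-3: Q_total=27.85, C_total=12.00, V=2.32; Q2=13.93, Q3=13.93; dissipated=0.023
Op 5: CLOSE 2-1: Q_total=21.07, C_total=9.00, V=2.34; Q2=14.05, Q1=7.02; dissipated=0.004
Final charges: Q1=7.02, Q2=14.05, Q3=13.93

Answer: 7.02 μC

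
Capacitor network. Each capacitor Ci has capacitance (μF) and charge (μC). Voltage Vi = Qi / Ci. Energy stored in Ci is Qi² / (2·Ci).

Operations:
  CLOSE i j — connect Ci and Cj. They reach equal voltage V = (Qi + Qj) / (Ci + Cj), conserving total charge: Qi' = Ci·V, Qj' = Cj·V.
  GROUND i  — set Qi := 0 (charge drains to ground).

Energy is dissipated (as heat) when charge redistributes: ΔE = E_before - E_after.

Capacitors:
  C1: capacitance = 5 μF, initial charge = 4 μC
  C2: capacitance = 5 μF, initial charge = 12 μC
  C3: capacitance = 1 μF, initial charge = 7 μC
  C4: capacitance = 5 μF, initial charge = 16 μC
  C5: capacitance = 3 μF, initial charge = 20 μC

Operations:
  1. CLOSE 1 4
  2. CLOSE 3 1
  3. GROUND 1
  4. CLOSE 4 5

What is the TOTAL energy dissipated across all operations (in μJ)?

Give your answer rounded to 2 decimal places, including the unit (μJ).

Answer: 58.10 μJ

Derivation:
Initial: C1(5μF, Q=4μC, V=0.80V), C2(5μF, Q=12μC, V=2.40V), C3(1μF, Q=7μC, V=7.00V), C4(5μF, Q=16μC, V=3.20V), C5(3μF, Q=20μC, V=6.67V)
Op 1: CLOSE 1-4: Q_total=20.00, C_total=10.00, V=2.00; Q1=10.00, Q4=10.00; dissipated=7.200
Op 2: CLOSE 3-1: Q_total=17.00, C_total=6.00, V=2.83; Q3=2.83, Q1=14.17; dissipated=10.417
Op 3: GROUND 1: Q1=0; energy lost=20.069
Op 4: CLOSE 4-5: Q_total=30.00, C_total=8.00, V=3.75; Q4=18.75, Q5=11.25; dissipated=20.417
Total dissipated: 58.103 μJ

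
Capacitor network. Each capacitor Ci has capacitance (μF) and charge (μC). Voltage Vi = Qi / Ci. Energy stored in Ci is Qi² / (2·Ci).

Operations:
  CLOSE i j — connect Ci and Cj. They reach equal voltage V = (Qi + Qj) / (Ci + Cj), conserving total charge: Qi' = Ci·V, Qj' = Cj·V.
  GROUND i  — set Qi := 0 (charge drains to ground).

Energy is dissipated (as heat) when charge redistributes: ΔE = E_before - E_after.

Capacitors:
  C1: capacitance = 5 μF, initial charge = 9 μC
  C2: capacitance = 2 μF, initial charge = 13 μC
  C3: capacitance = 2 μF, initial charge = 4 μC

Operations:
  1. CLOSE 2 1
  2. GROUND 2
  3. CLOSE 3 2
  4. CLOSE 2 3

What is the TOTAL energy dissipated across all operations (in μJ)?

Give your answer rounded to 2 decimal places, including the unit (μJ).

Answer: 27.66 μJ

Derivation:
Initial: C1(5μF, Q=9μC, V=1.80V), C2(2μF, Q=13μC, V=6.50V), C3(2μF, Q=4μC, V=2.00V)
Op 1: CLOSE 2-1: Q_total=22.00, C_total=7.00, V=3.14; Q2=6.29, Q1=15.71; dissipated=15.779
Op 2: GROUND 2: Q2=0; energy lost=9.878
Op 3: CLOSE 3-2: Q_total=4.00, C_total=4.00, V=1.00; Q3=2.00, Q2=2.00; dissipated=2.000
Op 4: CLOSE 2-3: Q_total=4.00, C_total=4.00, V=1.00; Q2=2.00, Q3=2.00; dissipated=0.000
Total dissipated: 27.656 μJ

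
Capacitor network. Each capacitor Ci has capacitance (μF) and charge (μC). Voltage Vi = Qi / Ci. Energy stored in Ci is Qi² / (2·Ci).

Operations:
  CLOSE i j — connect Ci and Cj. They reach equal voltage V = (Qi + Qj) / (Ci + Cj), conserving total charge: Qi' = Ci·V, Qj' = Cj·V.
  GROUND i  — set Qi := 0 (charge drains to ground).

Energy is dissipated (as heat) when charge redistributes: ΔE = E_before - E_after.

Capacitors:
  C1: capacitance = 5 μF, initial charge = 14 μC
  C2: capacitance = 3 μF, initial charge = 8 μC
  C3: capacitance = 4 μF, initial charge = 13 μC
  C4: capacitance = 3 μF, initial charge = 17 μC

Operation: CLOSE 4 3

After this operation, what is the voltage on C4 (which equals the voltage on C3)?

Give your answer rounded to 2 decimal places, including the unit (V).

Initial: C1(5μF, Q=14μC, V=2.80V), C2(3μF, Q=8μC, V=2.67V), C3(4μF, Q=13μC, V=3.25V), C4(3μF, Q=17μC, V=5.67V)
Op 1: CLOSE 4-3: Q_total=30.00, C_total=7.00, V=4.29; Q4=12.86, Q3=17.14; dissipated=5.006

Answer: 4.29 V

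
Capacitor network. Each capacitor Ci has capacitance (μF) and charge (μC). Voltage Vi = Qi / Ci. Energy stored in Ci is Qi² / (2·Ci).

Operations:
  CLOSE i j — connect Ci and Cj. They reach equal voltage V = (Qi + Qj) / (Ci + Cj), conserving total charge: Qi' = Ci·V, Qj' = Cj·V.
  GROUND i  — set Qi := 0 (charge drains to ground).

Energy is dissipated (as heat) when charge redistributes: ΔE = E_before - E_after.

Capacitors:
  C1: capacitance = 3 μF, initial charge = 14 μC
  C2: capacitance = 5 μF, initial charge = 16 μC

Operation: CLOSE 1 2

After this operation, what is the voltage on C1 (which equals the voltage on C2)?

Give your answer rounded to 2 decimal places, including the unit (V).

Answer: 3.75 V

Derivation:
Initial: C1(3μF, Q=14μC, V=4.67V), C2(5μF, Q=16μC, V=3.20V)
Op 1: CLOSE 1-2: Q_total=30.00, C_total=8.00, V=3.75; Q1=11.25, Q2=18.75; dissipated=2.017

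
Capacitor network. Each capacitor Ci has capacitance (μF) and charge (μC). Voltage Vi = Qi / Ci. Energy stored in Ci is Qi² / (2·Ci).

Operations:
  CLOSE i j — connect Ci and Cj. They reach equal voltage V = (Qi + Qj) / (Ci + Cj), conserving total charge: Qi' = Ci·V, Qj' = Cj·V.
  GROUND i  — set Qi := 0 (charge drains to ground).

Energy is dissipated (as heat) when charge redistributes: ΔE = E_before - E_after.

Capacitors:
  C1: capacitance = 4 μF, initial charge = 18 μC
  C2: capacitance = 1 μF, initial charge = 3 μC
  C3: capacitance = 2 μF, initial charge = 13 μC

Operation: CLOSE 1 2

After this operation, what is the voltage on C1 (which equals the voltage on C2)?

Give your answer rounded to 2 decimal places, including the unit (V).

Answer: 4.20 V

Derivation:
Initial: C1(4μF, Q=18μC, V=4.50V), C2(1μF, Q=3μC, V=3.00V), C3(2μF, Q=13μC, V=6.50V)
Op 1: CLOSE 1-2: Q_total=21.00, C_total=5.00, V=4.20; Q1=16.80, Q2=4.20; dissipated=0.900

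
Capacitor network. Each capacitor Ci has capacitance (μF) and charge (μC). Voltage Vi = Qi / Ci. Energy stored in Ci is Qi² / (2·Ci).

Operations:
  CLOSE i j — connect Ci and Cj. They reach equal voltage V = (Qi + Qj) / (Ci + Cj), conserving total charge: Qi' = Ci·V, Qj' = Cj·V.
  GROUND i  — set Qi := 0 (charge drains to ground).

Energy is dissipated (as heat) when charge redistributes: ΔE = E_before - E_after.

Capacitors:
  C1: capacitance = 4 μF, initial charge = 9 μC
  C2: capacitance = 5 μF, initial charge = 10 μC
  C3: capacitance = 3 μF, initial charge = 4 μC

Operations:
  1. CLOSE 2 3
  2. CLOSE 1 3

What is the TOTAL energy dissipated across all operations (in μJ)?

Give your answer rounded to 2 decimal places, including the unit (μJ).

Initial: C1(4μF, Q=9μC, V=2.25V), C2(5μF, Q=10μC, V=2.00V), C3(3μF, Q=4μC, V=1.33V)
Op 1: CLOSE 2-3: Q_total=14.00, C_total=8.00, V=1.75; Q2=8.75, Q3=5.25; dissipated=0.417
Op 2: CLOSE 1-3: Q_total=14.25, C_total=7.00, V=2.04; Q1=8.14, Q3=6.11; dissipated=0.214
Total dissipated: 0.631 μJ

Answer: 0.63 μJ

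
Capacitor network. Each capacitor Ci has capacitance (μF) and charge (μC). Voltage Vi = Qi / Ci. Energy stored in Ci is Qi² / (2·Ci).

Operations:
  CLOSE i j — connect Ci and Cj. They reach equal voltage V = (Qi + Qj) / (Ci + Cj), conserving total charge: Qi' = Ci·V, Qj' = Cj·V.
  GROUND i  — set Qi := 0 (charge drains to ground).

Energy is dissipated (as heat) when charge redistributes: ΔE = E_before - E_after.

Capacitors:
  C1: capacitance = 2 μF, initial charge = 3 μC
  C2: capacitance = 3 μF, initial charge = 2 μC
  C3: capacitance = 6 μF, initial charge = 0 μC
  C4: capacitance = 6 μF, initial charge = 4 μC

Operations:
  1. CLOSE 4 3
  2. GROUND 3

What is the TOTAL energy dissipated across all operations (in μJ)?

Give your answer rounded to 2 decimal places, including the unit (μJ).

Initial: C1(2μF, Q=3μC, V=1.50V), C2(3μF, Q=2μC, V=0.67V), C3(6μF, Q=0μC, V=0.00V), C4(6μF, Q=4μC, V=0.67V)
Op 1: CLOSE 4-3: Q_total=4.00, C_total=12.00, V=0.33; Q4=2.00, Q3=2.00; dissipated=0.667
Op 2: GROUND 3: Q3=0; energy lost=0.333
Total dissipated: 1.000 μJ

Answer: 1.00 μJ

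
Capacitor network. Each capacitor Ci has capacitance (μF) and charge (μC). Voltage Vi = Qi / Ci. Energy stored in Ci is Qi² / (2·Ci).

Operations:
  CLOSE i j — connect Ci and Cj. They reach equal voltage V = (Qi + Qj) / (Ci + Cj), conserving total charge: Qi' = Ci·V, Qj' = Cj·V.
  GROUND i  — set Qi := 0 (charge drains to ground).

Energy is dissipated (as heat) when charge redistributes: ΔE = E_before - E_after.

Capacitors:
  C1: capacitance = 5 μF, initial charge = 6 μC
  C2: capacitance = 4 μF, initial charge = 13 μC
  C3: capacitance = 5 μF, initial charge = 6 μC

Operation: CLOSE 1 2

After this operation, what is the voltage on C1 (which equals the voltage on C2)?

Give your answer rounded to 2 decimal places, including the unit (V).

Initial: C1(5μF, Q=6μC, V=1.20V), C2(4μF, Q=13μC, V=3.25V), C3(5μF, Q=6μC, V=1.20V)
Op 1: CLOSE 1-2: Q_total=19.00, C_total=9.00, V=2.11; Q1=10.56, Q2=8.44; dissipated=4.669

Answer: 2.11 V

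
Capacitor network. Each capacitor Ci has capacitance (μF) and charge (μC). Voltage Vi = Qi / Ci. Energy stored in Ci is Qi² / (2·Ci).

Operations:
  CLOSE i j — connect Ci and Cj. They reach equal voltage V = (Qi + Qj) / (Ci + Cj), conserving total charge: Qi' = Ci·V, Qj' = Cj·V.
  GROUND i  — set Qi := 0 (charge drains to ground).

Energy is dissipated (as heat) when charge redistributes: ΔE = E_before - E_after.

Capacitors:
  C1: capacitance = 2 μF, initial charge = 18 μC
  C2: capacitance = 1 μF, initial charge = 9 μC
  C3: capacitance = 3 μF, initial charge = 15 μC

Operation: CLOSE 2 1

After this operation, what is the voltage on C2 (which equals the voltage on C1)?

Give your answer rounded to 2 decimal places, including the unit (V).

Initial: C1(2μF, Q=18μC, V=9.00V), C2(1μF, Q=9μC, V=9.00V), C3(3μF, Q=15μC, V=5.00V)
Op 1: CLOSE 2-1: Q_total=27.00, C_total=3.00, V=9.00; Q2=9.00, Q1=18.00; dissipated=0.000

Answer: 9.00 V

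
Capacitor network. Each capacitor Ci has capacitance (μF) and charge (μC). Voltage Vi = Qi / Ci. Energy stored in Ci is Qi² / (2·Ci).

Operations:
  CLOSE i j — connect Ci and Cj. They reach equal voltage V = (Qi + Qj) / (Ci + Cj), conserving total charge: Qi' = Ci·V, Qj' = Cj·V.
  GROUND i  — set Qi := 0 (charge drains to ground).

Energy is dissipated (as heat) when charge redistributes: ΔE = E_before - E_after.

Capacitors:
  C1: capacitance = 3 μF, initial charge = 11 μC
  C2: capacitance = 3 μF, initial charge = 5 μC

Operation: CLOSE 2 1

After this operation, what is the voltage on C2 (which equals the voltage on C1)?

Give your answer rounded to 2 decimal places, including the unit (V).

Initial: C1(3μF, Q=11μC, V=3.67V), C2(3μF, Q=5μC, V=1.67V)
Op 1: CLOSE 2-1: Q_total=16.00, C_total=6.00, V=2.67; Q2=8.00, Q1=8.00; dissipated=3.000

Answer: 2.67 V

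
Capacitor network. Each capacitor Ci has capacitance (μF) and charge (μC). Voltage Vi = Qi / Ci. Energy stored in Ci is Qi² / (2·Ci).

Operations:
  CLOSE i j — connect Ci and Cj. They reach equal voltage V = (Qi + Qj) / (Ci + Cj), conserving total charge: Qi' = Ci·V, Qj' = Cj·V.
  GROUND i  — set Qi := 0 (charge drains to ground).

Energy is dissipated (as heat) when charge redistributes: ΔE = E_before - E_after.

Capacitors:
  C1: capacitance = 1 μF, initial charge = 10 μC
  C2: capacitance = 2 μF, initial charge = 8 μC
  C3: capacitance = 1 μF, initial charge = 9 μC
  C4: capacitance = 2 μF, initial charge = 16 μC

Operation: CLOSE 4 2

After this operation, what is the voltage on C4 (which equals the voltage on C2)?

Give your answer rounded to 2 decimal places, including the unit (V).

Initial: C1(1μF, Q=10μC, V=10.00V), C2(2μF, Q=8μC, V=4.00V), C3(1μF, Q=9μC, V=9.00V), C4(2μF, Q=16μC, V=8.00V)
Op 1: CLOSE 4-2: Q_total=24.00, C_total=4.00, V=6.00; Q4=12.00, Q2=12.00; dissipated=8.000

Answer: 6.00 V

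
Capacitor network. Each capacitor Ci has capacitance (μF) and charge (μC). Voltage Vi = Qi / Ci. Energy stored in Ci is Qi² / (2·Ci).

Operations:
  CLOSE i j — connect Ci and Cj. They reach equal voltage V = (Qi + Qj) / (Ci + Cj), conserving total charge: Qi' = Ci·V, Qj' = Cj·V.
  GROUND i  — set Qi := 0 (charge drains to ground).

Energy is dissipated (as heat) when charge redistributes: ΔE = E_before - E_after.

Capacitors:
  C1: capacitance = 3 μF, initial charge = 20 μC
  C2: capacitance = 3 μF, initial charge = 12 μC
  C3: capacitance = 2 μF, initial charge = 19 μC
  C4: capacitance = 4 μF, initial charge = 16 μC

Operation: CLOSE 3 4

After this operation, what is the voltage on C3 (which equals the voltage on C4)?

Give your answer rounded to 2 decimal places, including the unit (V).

Answer: 5.83 V

Derivation:
Initial: C1(3μF, Q=20μC, V=6.67V), C2(3μF, Q=12μC, V=4.00V), C3(2μF, Q=19μC, V=9.50V), C4(4μF, Q=16μC, V=4.00V)
Op 1: CLOSE 3-4: Q_total=35.00, C_total=6.00, V=5.83; Q3=11.67, Q4=23.33; dissipated=20.167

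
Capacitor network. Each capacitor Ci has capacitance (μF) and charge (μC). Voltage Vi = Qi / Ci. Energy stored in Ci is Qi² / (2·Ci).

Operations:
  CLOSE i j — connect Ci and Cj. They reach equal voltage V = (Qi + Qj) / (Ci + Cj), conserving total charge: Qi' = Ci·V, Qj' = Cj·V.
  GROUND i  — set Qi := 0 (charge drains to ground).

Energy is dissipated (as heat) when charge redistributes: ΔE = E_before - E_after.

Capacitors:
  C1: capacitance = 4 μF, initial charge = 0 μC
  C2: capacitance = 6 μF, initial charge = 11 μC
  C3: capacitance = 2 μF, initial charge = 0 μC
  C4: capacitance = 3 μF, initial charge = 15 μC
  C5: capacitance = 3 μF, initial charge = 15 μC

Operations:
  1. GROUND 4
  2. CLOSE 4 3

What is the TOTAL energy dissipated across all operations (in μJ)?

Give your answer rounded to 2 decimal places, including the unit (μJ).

Initial: C1(4μF, Q=0μC, V=0.00V), C2(6μF, Q=11μC, V=1.83V), C3(2μF, Q=0μC, V=0.00V), C4(3μF, Q=15μC, V=5.00V), C5(3μF, Q=15μC, V=5.00V)
Op 1: GROUND 4: Q4=0; energy lost=37.500
Op 2: CLOSE 4-3: Q_total=0.00, C_total=5.00, V=0.00; Q4=0.00, Q3=0.00; dissipated=0.000
Total dissipated: 37.500 μJ

Answer: 37.50 μJ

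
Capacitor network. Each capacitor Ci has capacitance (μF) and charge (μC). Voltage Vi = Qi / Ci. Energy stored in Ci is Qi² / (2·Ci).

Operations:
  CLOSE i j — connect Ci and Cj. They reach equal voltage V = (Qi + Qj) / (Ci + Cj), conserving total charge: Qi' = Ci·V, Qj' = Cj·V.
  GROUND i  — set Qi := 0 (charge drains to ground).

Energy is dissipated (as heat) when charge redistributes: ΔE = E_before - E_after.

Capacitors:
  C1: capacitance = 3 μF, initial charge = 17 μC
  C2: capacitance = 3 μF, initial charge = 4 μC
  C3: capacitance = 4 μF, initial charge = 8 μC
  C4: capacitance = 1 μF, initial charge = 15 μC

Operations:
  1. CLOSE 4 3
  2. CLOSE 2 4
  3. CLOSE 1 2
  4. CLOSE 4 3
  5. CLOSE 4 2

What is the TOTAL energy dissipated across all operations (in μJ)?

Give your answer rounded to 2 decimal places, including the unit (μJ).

Initial: C1(3μF, Q=17μC, V=5.67V), C2(3μF, Q=4μC, V=1.33V), C3(4μF, Q=8μC, V=2.00V), C4(1μF, Q=15μC, V=15.00V)
Op 1: CLOSE 4-3: Q_total=23.00, C_total=5.00, V=4.60; Q4=4.60, Q3=18.40; dissipated=67.600
Op 2: CLOSE 2-4: Q_total=8.60, C_total=4.00, V=2.15; Q2=6.45, Q4=2.15; dissipated=4.002
Op 3: CLOSE 1-2: Q_total=23.45, C_total=6.00, V=3.91; Q1=11.72, Q2=11.72; dissipated=9.275
Op 4: CLOSE 4-3: Q_total=20.55, C_total=5.00, V=4.11; Q4=4.11, Q3=16.44; dissipated=2.401
Op 5: CLOSE 4-2: Q_total=15.84, C_total=4.00, V=3.96; Q4=3.96, Q2=11.88; dissipated=0.015
Total dissipated: 83.293 μJ

Answer: 83.29 μJ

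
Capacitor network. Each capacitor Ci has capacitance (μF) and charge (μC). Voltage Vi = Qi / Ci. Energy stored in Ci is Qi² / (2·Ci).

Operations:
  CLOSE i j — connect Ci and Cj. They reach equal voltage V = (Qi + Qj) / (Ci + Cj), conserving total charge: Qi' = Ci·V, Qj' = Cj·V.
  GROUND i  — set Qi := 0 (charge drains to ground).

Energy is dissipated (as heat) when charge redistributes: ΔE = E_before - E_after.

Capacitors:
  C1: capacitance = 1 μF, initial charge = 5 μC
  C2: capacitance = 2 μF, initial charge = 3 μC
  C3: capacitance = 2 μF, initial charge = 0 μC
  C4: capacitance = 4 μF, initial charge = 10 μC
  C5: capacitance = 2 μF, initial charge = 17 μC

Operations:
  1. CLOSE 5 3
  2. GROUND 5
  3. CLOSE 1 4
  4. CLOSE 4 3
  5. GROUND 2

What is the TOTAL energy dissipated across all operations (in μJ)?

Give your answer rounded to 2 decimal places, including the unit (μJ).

Initial: C1(1μF, Q=5μC, V=5.00V), C2(2μF, Q=3μC, V=1.50V), C3(2μF, Q=0μC, V=0.00V), C4(4μF, Q=10μC, V=2.50V), C5(2μF, Q=17μC, V=8.50V)
Op 1: CLOSE 5-3: Q_total=17.00, C_total=4.00, V=4.25; Q5=8.50, Q3=8.50; dissipated=36.125
Op 2: GROUND 5: Q5=0; energy lost=18.062
Op 3: CLOSE 1-4: Q_total=15.00, C_total=5.00, V=3.00; Q1=3.00, Q4=12.00; dissipated=2.500
Op 4: CLOSE 4-3: Q_total=20.50, C_total=6.00, V=3.42; Q4=13.67, Q3=6.83; dissipated=1.042
Op 5: GROUND 2: Q2=0; energy lost=2.250
Total dissipated: 59.979 μJ

Answer: 59.98 μJ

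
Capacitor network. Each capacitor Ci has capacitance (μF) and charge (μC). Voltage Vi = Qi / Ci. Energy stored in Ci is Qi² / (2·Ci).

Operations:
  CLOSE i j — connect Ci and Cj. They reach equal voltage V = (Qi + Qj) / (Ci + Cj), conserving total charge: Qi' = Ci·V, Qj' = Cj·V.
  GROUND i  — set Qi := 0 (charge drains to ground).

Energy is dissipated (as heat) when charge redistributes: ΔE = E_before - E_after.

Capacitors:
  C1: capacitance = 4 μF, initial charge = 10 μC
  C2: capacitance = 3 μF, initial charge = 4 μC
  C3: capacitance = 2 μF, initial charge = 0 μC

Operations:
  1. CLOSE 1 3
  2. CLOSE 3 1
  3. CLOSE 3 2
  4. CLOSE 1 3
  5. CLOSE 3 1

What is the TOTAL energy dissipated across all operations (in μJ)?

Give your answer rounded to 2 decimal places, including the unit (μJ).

Initial: C1(4μF, Q=10μC, V=2.50V), C2(3μF, Q=4μC, V=1.33V), C3(2μF, Q=0μC, V=0.00V)
Op 1: CLOSE 1-3: Q_total=10.00, C_total=6.00, V=1.67; Q1=6.67, Q3=3.33; dissipated=4.167
Op 2: CLOSE 3-1: Q_total=10.00, C_total=6.00, V=1.67; Q3=3.33, Q1=6.67; dissipated=0.000
Op 3: CLOSE 3-2: Q_total=7.33, C_total=5.00, V=1.47; Q3=2.93, Q2=4.40; dissipated=0.067
Op 4: CLOSE 1-3: Q_total=9.60, C_total=6.00, V=1.60; Q1=6.40, Q3=3.20; dissipated=0.027
Op 5: CLOSE 3-1: Q_total=9.60, C_total=6.00, V=1.60; Q3=3.20, Q1=6.40; dissipated=0.000
Total dissipated: 4.260 μJ

Answer: 4.26 μJ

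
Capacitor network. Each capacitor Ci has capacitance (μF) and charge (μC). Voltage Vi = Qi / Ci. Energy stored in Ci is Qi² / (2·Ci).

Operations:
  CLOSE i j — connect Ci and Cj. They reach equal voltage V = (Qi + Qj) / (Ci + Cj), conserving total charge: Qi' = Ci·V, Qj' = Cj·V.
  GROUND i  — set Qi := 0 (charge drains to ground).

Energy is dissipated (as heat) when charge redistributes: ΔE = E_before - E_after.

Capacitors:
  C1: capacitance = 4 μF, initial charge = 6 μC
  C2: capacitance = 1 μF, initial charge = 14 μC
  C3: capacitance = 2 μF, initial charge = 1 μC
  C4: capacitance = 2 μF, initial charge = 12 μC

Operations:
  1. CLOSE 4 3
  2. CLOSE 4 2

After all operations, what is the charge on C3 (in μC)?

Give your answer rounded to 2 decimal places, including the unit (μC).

Answer: 6.50 μC

Derivation:
Initial: C1(4μF, Q=6μC, V=1.50V), C2(1μF, Q=14μC, V=14.00V), C3(2μF, Q=1μC, V=0.50V), C4(2μF, Q=12μC, V=6.00V)
Op 1: CLOSE 4-3: Q_total=13.00, C_total=4.00, V=3.25; Q4=6.50, Q3=6.50; dissipated=15.125
Op 2: CLOSE 4-2: Q_total=20.50, C_total=3.00, V=6.83; Q4=13.67, Q2=6.83; dissipated=38.521
Final charges: Q1=6.00, Q2=6.83, Q3=6.50, Q4=13.67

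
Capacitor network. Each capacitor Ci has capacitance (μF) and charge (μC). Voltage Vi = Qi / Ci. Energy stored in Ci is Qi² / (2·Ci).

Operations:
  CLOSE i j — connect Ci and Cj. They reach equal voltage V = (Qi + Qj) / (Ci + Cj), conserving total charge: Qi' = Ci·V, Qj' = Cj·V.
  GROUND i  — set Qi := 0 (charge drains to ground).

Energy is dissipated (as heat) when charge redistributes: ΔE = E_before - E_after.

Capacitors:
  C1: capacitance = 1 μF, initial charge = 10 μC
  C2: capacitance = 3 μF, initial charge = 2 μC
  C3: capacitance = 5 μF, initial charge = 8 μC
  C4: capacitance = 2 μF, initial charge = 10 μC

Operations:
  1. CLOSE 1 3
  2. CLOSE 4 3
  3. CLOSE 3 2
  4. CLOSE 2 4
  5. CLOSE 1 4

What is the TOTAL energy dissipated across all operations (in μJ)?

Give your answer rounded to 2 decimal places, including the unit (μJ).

Answer: 40.88 μJ

Derivation:
Initial: C1(1μF, Q=10μC, V=10.00V), C2(3μF, Q=2μC, V=0.67V), C3(5μF, Q=8μC, V=1.60V), C4(2μF, Q=10μC, V=5.00V)
Op 1: CLOSE 1-3: Q_total=18.00, C_total=6.00, V=3.00; Q1=3.00, Q3=15.00; dissipated=29.400
Op 2: CLOSE 4-3: Q_total=25.00, C_total=7.00, V=3.57; Q4=7.14, Q3=17.86; dissipated=2.857
Op 3: CLOSE 3-2: Q_total=19.86, C_total=8.00, V=2.48; Q3=12.41, Q2=7.45; dissipated=7.910
Op 4: CLOSE 2-4: Q_total=14.59, C_total=5.00, V=2.92; Q2=8.75, Q4=5.84; dissipated=0.712
Op 5: CLOSE 1-4: Q_total=8.84, C_total=3.00, V=2.95; Q1=2.95, Q4=5.89; dissipated=0.002
Total dissipated: 40.882 μJ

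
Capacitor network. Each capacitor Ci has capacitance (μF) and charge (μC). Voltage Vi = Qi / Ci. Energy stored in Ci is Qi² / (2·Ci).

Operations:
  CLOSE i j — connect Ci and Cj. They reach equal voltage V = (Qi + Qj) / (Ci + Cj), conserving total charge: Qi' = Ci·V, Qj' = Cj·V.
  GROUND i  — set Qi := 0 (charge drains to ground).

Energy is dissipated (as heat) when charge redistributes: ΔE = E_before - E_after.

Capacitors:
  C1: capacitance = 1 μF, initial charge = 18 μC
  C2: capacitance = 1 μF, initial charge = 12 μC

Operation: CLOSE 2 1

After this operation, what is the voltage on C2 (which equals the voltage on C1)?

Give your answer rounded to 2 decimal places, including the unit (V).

Initial: C1(1μF, Q=18μC, V=18.00V), C2(1μF, Q=12μC, V=12.00V)
Op 1: CLOSE 2-1: Q_total=30.00, C_total=2.00, V=15.00; Q2=15.00, Q1=15.00; dissipated=9.000

Answer: 15.00 V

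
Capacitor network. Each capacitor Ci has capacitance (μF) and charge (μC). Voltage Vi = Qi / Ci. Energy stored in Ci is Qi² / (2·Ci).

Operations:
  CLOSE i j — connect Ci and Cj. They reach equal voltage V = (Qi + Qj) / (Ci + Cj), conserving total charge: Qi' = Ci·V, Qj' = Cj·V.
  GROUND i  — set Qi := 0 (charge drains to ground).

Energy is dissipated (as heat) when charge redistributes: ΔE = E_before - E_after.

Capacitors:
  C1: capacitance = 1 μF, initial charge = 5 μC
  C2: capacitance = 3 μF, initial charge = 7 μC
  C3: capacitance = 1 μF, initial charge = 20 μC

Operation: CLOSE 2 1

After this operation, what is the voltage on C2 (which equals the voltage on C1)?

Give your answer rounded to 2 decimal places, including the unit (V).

Answer: 3.00 V

Derivation:
Initial: C1(1μF, Q=5μC, V=5.00V), C2(3μF, Q=7μC, V=2.33V), C3(1μF, Q=20μC, V=20.00V)
Op 1: CLOSE 2-1: Q_total=12.00, C_total=4.00, V=3.00; Q2=9.00, Q1=3.00; dissipated=2.667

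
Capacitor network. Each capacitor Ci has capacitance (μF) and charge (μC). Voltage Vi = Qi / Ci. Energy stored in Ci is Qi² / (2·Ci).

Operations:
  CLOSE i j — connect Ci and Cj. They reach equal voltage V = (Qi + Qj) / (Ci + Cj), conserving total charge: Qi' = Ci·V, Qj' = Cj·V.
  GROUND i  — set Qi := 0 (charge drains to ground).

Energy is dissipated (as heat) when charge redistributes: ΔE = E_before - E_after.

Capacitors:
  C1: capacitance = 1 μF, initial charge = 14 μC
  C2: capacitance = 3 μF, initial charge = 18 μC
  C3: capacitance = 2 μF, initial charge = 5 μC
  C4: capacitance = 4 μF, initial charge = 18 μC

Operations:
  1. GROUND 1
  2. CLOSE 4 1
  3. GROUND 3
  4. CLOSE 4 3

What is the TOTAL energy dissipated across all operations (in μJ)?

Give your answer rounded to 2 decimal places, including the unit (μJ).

Initial: C1(1μF, Q=14μC, V=14.00V), C2(3μF, Q=18μC, V=6.00V), C3(2μF, Q=5μC, V=2.50V), C4(4μF, Q=18μC, V=4.50V)
Op 1: GROUND 1: Q1=0; energy lost=98.000
Op 2: CLOSE 4-1: Q_total=18.00, C_total=5.00, V=3.60; Q4=14.40, Q1=3.60; dissipated=8.100
Op 3: GROUND 3: Q3=0; energy lost=6.250
Op 4: CLOSE 4-3: Q_total=14.40, C_total=6.00, V=2.40; Q4=9.60, Q3=4.80; dissipated=8.640
Total dissipated: 120.990 μJ

Answer: 120.99 μJ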